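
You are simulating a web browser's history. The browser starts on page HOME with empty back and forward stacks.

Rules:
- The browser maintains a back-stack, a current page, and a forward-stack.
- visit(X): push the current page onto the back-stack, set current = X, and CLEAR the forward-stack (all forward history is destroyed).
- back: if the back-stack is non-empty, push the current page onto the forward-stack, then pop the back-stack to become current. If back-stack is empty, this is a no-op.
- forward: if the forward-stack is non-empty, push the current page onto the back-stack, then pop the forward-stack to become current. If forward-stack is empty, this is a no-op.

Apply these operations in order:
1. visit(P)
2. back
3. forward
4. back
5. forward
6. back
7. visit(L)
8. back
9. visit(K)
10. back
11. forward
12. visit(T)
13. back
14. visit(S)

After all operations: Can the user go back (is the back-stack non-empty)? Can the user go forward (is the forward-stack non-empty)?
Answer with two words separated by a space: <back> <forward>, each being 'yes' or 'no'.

After 1 (visit(P)): cur=P back=1 fwd=0
After 2 (back): cur=HOME back=0 fwd=1
After 3 (forward): cur=P back=1 fwd=0
After 4 (back): cur=HOME back=0 fwd=1
After 5 (forward): cur=P back=1 fwd=0
After 6 (back): cur=HOME back=0 fwd=1
After 7 (visit(L)): cur=L back=1 fwd=0
After 8 (back): cur=HOME back=0 fwd=1
After 9 (visit(K)): cur=K back=1 fwd=0
After 10 (back): cur=HOME back=0 fwd=1
After 11 (forward): cur=K back=1 fwd=0
After 12 (visit(T)): cur=T back=2 fwd=0
After 13 (back): cur=K back=1 fwd=1
After 14 (visit(S)): cur=S back=2 fwd=0

Answer: yes no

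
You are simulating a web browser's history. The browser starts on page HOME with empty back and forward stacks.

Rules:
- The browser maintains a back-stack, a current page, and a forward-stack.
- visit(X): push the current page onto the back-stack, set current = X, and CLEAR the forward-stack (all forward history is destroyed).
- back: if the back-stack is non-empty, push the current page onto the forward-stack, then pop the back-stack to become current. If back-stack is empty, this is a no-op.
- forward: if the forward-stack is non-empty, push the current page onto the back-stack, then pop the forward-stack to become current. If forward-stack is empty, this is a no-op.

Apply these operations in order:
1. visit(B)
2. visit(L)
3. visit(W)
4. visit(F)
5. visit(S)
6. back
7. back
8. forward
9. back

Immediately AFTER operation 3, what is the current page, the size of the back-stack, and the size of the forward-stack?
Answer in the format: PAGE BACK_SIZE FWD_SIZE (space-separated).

After 1 (visit(B)): cur=B back=1 fwd=0
After 2 (visit(L)): cur=L back=2 fwd=0
After 3 (visit(W)): cur=W back=3 fwd=0

W 3 0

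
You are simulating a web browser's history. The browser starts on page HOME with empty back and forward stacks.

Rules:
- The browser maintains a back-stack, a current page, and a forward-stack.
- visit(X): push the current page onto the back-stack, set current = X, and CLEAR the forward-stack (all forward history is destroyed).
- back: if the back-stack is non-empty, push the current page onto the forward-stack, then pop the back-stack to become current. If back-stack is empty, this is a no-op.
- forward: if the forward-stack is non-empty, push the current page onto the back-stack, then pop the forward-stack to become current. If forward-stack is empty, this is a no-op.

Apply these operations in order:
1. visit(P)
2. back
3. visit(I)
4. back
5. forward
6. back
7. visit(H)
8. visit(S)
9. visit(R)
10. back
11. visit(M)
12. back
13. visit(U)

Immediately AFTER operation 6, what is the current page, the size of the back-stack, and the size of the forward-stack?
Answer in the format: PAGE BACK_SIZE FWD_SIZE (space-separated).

After 1 (visit(P)): cur=P back=1 fwd=0
After 2 (back): cur=HOME back=0 fwd=1
After 3 (visit(I)): cur=I back=1 fwd=0
After 4 (back): cur=HOME back=0 fwd=1
After 5 (forward): cur=I back=1 fwd=0
After 6 (back): cur=HOME back=0 fwd=1

HOME 0 1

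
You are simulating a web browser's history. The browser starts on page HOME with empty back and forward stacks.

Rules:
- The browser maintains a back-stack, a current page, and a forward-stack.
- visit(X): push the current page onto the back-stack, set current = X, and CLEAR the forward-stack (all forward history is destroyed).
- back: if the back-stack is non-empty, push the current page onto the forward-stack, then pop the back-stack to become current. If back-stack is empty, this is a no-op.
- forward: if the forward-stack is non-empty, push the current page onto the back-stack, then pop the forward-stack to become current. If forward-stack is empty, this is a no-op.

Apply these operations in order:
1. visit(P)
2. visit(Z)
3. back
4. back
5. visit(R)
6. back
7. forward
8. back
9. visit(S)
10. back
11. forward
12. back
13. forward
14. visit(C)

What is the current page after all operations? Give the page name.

Answer: C

Derivation:
After 1 (visit(P)): cur=P back=1 fwd=0
After 2 (visit(Z)): cur=Z back=2 fwd=0
After 3 (back): cur=P back=1 fwd=1
After 4 (back): cur=HOME back=0 fwd=2
After 5 (visit(R)): cur=R back=1 fwd=0
After 6 (back): cur=HOME back=0 fwd=1
After 7 (forward): cur=R back=1 fwd=0
After 8 (back): cur=HOME back=0 fwd=1
After 9 (visit(S)): cur=S back=1 fwd=0
After 10 (back): cur=HOME back=0 fwd=1
After 11 (forward): cur=S back=1 fwd=0
After 12 (back): cur=HOME back=0 fwd=1
After 13 (forward): cur=S back=1 fwd=0
After 14 (visit(C)): cur=C back=2 fwd=0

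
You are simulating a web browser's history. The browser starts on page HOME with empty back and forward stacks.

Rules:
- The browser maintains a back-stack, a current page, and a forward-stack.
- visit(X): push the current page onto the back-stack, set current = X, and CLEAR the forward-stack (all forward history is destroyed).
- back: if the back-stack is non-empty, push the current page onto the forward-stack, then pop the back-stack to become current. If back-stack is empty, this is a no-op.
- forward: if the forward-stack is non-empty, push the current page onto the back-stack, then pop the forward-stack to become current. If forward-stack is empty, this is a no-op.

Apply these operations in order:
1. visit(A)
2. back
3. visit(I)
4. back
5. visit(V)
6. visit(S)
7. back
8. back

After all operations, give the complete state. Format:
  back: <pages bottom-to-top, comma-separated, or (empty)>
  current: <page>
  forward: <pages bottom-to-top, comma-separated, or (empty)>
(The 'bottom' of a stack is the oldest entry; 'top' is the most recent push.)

Answer: back: (empty)
current: HOME
forward: S,V

Derivation:
After 1 (visit(A)): cur=A back=1 fwd=0
After 2 (back): cur=HOME back=0 fwd=1
After 3 (visit(I)): cur=I back=1 fwd=0
After 4 (back): cur=HOME back=0 fwd=1
After 5 (visit(V)): cur=V back=1 fwd=0
After 6 (visit(S)): cur=S back=2 fwd=0
After 7 (back): cur=V back=1 fwd=1
After 8 (back): cur=HOME back=0 fwd=2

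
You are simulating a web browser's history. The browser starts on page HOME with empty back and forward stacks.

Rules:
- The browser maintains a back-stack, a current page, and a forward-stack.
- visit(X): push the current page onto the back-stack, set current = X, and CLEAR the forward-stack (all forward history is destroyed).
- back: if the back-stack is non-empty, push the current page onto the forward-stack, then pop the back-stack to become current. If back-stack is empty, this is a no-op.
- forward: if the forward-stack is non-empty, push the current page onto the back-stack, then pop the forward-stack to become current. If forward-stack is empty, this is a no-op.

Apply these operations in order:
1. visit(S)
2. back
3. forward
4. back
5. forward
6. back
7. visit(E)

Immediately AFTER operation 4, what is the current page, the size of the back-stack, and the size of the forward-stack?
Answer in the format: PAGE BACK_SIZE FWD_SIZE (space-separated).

After 1 (visit(S)): cur=S back=1 fwd=0
After 2 (back): cur=HOME back=0 fwd=1
After 3 (forward): cur=S back=1 fwd=0
After 4 (back): cur=HOME back=0 fwd=1

HOME 0 1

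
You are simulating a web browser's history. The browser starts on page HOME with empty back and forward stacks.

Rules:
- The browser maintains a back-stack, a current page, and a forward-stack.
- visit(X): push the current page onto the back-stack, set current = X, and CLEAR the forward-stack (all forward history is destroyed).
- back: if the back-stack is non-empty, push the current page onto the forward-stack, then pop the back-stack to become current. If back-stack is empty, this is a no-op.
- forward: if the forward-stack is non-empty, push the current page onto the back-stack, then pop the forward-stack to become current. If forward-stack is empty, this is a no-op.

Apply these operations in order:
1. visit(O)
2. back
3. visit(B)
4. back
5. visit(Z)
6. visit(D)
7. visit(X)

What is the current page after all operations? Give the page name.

Answer: X

Derivation:
After 1 (visit(O)): cur=O back=1 fwd=0
After 2 (back): cur=HOME back=0 fwd=1
After 3 (visit(B)): cur=B back=1 fwd=0
After 4 (back): cur=HOME back=0 fwd=1
After 5 (visit(Z)): cur=Z back=1 fwd=0
After 6 (visit(D)): cur=D back=2 fwd=0
After 7 (visit(X)): cur=X back=3 fwd=0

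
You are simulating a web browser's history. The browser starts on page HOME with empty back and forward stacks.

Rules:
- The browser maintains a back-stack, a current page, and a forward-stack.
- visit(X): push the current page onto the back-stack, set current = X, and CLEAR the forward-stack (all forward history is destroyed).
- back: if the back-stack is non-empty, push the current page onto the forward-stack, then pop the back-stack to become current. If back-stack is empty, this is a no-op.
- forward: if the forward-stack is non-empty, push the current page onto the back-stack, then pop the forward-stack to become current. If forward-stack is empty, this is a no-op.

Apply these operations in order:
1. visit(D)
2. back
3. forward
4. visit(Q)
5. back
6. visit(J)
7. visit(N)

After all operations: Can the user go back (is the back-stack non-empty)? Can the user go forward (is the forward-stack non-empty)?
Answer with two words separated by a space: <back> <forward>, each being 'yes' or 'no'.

After 1 (visit(D)): cur=D back=1 fwd=0
After 2 (back): cur=HOME back=0 fwd=1
After 3 (forward): cur=D back=1 fwd=0
After 4 (visit(Q)): cur=Q back=2 fwd=0
After 5 (back): cur=D back=1 fwd=1
After 6 (visit(J)): cur=J back=2 fwd=0
After 7 (visit(N)): cur=N back=3 fwd=0

Answer: yes no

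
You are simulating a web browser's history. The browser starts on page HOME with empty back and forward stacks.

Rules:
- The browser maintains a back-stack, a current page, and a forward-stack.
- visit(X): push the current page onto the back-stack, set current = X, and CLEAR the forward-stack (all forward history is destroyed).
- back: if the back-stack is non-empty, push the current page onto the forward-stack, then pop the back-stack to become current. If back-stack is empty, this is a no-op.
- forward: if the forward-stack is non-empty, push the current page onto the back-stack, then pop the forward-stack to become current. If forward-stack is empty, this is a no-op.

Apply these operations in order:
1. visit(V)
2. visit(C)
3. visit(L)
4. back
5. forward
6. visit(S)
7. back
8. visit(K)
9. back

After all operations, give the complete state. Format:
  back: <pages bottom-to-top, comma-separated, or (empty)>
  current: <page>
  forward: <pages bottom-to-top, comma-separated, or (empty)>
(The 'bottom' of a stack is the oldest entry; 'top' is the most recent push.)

Answer: back: HOME,V,C
current: L
forward: K

Derivation:
After 1 (visit(V)): cur=V back=1 fwd=0
After 2 (visit(C)): cur=C back=2 fwd=0
After 3 (visit(L)): cur=L back=3 fwd=0
After 4 (back): cur=C back=2 fwd=1
After 5 (forward): cur=L back=3 fwd=0
After 6 (visit(S)): cur=S back=4 fwd=0
After 7 (back): cur=L back=3 fwd=1
After 8 (visit(K)): cur=K back=4 fwd=0
After 9 (back): cur=L back=3 fwd=1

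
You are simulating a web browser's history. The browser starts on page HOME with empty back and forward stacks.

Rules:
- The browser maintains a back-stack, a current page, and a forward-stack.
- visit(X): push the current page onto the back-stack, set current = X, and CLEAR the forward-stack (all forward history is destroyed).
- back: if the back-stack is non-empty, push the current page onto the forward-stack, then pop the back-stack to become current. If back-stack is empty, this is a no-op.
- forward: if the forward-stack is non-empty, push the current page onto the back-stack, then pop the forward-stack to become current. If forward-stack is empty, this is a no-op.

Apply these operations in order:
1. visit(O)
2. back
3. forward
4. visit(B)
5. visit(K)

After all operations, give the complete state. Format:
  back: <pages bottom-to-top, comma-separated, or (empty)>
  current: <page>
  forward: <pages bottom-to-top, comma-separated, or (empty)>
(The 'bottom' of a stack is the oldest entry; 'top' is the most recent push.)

Answer: back: HOME,O,B
current: K
forward: (empty)

Derivation:
After 1 (visit(O)): cur=O back=1 fwd=0
After 2 (back): cur=HOME back=0 fwd=1
After 3 (forward): cur=O back=1 fwd=0
After 4 (visit(B)): cur=B back=2 fwd=0
After 5 (visit(K)): cur=K back=3 fwd=0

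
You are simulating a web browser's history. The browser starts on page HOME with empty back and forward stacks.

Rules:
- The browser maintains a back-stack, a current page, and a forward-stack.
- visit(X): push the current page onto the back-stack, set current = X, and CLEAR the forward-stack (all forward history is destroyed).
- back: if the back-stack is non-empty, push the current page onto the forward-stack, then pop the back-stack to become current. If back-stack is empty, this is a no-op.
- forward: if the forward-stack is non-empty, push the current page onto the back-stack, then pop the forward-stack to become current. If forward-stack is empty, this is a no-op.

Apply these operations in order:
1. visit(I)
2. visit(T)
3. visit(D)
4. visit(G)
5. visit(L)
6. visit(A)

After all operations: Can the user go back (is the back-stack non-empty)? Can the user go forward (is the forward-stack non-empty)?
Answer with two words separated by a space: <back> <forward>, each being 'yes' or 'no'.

After 1 (visit(I)): cur=I back=1 fwd=0
After 2 (visit(T)): cur=T back=2 fwd=0
After 3 (visit(D)): cur=D back=3 fwd=0
After 4 (visit(G)): cur=G back=4 fwd=0
After 5 (visit(L)): cur=L back=5 fwd=0
After 6 (visit(A)): cur=A back=6 fwd=0

Answer: yes no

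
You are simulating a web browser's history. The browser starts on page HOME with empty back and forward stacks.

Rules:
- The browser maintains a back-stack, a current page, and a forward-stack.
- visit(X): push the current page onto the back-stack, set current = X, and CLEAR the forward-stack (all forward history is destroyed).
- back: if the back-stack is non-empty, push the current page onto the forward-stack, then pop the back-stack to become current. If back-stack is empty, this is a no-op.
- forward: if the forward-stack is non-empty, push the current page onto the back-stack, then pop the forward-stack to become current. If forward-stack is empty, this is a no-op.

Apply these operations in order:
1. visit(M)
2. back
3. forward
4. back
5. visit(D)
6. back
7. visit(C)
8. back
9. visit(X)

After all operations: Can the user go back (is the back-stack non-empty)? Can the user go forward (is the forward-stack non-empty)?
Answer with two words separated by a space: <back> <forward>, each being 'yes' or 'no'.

Answer: yes no

Derivation:
After 1 (visit(M)): cur=M back=1 fwd=0
After 2 (back): cur=HOME back=0 fwd=1
After 3 (forward): cur=M back=1 fwd=0
After 4 (back): cur=HOME back=0 fwd=1
After 5 (visit(D)): cur=D back=1 fwd=0
After 6 (back): cur=HOME back=0 fwd=1
After 7 (visit(C)): cur=C back=1 fwd=0
After 8 (back): cur=HOME back=0 fwd=1
After 9 (visit(X)): cur=X back=1 fwd=0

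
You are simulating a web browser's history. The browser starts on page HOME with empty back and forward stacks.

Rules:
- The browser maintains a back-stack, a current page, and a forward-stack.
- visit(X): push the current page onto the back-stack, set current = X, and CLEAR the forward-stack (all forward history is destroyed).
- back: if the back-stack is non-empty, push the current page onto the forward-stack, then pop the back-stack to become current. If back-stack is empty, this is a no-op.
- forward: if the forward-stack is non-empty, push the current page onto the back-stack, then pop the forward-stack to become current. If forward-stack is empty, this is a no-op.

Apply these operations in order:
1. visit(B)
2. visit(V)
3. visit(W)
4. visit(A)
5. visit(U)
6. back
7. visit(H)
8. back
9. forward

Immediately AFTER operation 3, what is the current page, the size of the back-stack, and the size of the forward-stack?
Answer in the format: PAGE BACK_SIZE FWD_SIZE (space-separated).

After 1 (visit(B)): cur=B back=1 fwd=0
After 2 (visit(V)): cur=V back=2 fwd=0
After 3 (visit(W)): cur=W back=3 fwd=0

W 3 0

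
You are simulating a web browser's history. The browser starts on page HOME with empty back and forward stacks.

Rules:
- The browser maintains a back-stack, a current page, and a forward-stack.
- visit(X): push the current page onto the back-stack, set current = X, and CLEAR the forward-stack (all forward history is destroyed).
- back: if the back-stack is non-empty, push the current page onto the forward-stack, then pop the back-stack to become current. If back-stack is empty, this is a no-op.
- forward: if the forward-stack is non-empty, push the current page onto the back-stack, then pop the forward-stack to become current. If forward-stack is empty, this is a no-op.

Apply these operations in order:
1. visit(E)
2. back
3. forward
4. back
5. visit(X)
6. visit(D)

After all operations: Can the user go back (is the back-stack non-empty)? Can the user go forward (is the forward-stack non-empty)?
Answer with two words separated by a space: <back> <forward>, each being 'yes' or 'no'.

After 1 (visit(E)): cur=E back=1 fwd=0
After 2 (back): cur=HOME back=0 fwd=1
After 3 (forward): cur=E back=1 fwd=0
After 4 (back): cur=HOME back=0 fwd=1
After 5 (visit(X)): cur=X back=1 fwd=0
After 6 (visit(D)): cur=D back=2 fwd=0

Answer: yes no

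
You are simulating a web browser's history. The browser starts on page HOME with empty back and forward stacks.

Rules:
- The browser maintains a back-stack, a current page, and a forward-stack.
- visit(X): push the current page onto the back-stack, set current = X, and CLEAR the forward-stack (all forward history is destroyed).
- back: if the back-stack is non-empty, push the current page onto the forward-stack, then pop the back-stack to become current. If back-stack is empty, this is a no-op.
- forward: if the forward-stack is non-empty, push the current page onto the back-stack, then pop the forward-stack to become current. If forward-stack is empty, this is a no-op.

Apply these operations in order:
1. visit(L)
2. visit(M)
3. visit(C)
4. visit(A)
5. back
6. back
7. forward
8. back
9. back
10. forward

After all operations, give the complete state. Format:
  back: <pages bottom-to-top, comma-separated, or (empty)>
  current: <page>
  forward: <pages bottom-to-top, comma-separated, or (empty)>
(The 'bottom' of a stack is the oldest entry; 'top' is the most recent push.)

After 1 (visit(L)): cur=L back=1 fwd=0
After 2 (visit(M)): cur=M back=2 fwd=0
After 3 (visit(C)): cur=C back=3 fwd=0
After 4 (visit(A)): cur=A back=4 fwd=0
After 5 (back): cur=C back=3 fwd=1
After 6 (back): cur=M back=2 fwd=2
After 7 (forward): cur=C back=3 fwd=1
After 8 (back): cur=M back=2 fwd=2
After 9 (back): cur=L back=1 fwd=3
After 10 (forward): cur=M back=2 fwd=2

Answer: back: HOME,L
current: M
forward: A,C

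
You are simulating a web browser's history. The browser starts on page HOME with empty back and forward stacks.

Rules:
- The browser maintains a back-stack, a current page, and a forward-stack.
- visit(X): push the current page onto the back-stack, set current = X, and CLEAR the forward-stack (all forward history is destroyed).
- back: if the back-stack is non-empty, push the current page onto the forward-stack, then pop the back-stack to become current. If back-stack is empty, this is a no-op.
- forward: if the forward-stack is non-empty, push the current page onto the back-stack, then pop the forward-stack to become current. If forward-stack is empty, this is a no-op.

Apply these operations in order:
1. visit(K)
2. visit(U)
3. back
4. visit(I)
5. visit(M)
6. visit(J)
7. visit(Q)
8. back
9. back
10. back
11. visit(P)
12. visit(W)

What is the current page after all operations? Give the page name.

After 1 (visit(K)): cur=K back=1 fwd=0
After 2 (visit(U)): cur=U back=2 fwd=0
After 3 (back): cur=K back=1 fwd=1
After 4 (visit(I)): cur=I back=2 fwd=0
After 5 (visit(M)): cur=M back=3 fwd=0
After 6 (visit(J)): cur=J back=4 fwd=0
After 7 (visit(Q)): cur=Q back=5 fwd=0
After 8 (back): cur=J back=4 fwd=1
After 9 (back): cur=M back=3 fwd=2
After 10 (back): cur=I back=2 fwd=3
After 11 (visit(P)): cur=P back=3 fwd=0
After 12 (visit(W)): cur=W back=4 fwd=0

Answer: W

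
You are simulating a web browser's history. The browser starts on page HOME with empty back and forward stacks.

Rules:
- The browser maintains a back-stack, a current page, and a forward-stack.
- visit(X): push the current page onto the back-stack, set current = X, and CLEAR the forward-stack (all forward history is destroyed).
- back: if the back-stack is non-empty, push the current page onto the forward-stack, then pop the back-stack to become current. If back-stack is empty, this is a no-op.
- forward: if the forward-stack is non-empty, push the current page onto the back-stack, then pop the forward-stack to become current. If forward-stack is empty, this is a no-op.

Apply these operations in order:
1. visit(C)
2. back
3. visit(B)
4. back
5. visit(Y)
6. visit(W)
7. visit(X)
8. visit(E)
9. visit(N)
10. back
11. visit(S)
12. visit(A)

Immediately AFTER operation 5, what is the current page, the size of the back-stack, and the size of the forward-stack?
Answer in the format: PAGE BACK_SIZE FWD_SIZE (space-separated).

After 1 (visit(C)): cur=C back=1 fwd=0
After 2 (back): cur=HOME back=0 fwd=1
After 3 (visit(B)): cur=B back=1 fwd=0
After 4 (back): cur=HOME back=0 fwd=1
After 5 (visit(Y)): cur=Y back=1 fwd=0

Y 1 0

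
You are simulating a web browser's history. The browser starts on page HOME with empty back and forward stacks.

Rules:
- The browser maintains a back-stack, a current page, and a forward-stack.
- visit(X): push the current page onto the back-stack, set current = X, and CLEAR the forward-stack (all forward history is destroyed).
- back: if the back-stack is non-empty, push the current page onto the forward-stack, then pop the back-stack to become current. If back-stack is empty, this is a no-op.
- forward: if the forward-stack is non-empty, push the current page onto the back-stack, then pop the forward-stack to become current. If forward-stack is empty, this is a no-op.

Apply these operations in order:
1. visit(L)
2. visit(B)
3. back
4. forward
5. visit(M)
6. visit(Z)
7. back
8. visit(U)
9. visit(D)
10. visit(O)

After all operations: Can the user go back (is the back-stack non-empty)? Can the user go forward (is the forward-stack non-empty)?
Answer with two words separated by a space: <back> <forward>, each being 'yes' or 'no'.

After 1 (visit(L)): cur=L back=1 fwd=0
After 2 (visit(B)): cur=B back=2 fwd=0
After 3 (back): cur=L back=1 fwd=1
After 4 (forward): cur=B back=2 fwd=0
After 5 (visit(M)): cur=M back=3 fwd=0
After 6 (visit(Z)): cur=Z back=4 fwd=0
After 7 (back): cur=M back=3 fwd=1
After 8 (visit(U)): cur=U back=4 fwd=0
After 9 (visit(D)): cur=D back=5 fwd=0
After 10 (visit(O)): cur=O back=6 fwd=0

Answer: yes no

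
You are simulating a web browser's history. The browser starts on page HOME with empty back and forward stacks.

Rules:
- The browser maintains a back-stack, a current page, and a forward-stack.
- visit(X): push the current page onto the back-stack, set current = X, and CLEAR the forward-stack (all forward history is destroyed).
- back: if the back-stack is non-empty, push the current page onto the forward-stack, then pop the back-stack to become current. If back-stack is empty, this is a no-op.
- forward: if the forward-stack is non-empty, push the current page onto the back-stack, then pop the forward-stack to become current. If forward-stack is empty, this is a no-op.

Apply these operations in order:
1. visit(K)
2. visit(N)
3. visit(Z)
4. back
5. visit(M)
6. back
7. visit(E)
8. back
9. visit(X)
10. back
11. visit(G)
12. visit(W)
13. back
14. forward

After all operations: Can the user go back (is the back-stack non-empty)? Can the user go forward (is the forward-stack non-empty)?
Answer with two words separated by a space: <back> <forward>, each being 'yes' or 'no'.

Answer: yes no

Derivation:
After 1 (visit(K)): cur=K back=1 fwd=0
After 2 (visit(N)): cur=N back=2 fwd=0
After 3 (visit(Z)): cur=Z back=3 fwd=0
After 4 (back): cur=N back=2 fwd=1
After 5 (visit(M)): cur=M back=3 fwd=0
After 6 (back): cur=N back=2 fwd=1
After 7 (visit(E)): cur=E back=3 fwd=0
After 8 (back): cur=N back=2 fwd=1
After 9 (visit(X)): cur=X back=3 fwd=0
After 10 (back): cur=N back=2 fwd=1
After 11 (visit(G)): cur=G back=3 fwd=0
After 12 (visit(W)): cur=W back=4 fwd=0
After 13 (back): cur=G back=3 fwd=1
After 14 (forward): cur=W back=4 fwd=0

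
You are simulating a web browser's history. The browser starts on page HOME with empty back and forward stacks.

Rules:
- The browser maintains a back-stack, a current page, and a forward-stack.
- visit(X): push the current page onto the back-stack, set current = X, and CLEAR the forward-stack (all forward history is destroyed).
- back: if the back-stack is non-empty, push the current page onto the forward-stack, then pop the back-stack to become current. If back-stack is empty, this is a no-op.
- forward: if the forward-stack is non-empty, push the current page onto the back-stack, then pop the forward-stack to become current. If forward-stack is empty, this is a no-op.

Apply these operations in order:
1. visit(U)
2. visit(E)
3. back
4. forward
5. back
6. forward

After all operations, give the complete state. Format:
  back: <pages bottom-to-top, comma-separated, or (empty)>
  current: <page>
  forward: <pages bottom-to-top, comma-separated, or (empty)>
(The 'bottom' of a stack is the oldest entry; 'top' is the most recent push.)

After 1 (visit(U)): cur=U back=1 fwd=0
After 2 (visit(E)): cur=E back=2 fwd=0
After 3 (back): cur=U back=1 fwd=1
After 4 (forward): cur=E back=2 fwd=0
After 5 (back): cur=U back=1 fwd=1
After 6 (forward): cur=E back=2 fwd=0

Answer: back: HOME,U
current: E
forward: (empty)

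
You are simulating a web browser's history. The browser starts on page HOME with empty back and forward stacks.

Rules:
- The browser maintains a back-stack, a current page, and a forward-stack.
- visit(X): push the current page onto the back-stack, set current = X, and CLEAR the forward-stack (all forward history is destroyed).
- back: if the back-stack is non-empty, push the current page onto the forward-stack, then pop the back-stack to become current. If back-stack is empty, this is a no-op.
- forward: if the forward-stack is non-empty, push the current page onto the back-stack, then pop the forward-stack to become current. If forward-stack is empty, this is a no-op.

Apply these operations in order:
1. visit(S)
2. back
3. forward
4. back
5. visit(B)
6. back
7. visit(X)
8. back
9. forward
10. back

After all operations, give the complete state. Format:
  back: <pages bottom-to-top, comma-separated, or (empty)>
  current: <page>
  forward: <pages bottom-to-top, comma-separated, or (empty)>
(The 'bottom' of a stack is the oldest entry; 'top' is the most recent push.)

Answer: back: (empty)
current: HOME
forward: X

Derivation:
After 1 (visit(S)): cur=S back=1 fwd=0
After 2 (back): cur=HOME back=0 fwd=1
After 3 (forward): cur=S back=1 fwd=0
After 4 (back): cur=HOME back=0 fwd=1
After 5 (visit(B)): cur=B back=1 fwd=0
After 6 (back): cur=HOME back=0 fwd=1
After 7 (visit(X)): cur=X back=1 fwd=0
After 8 (back): cur=HOME back=0 fwd=1
After 9 (forward): cur=X back=1 fwd=0
After 10 (back): cur=HOME back=0 fwd=1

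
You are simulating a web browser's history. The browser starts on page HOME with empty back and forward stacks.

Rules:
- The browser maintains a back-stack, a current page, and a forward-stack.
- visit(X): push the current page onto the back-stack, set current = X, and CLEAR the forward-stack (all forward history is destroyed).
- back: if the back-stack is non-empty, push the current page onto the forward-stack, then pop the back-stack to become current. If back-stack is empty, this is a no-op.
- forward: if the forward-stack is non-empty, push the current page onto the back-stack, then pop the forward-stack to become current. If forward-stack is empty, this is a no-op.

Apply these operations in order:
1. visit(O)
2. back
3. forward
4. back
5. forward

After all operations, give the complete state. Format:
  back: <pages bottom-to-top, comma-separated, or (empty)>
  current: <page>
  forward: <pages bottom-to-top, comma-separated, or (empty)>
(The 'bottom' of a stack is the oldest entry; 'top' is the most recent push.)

Answer: back: HOME
current: O
forward: (empty)

Derivation:
After 1 (visit(O)): cur=O back=1 fwd=0
After 2 (back): cur=HOME back=0 fwd=1
After 3 (forward): cur=O back=1 fwd=0
After 4 (back): cur=HOME back=0 fwd=1
After 5 (forward): cur=O back=1 fwd=0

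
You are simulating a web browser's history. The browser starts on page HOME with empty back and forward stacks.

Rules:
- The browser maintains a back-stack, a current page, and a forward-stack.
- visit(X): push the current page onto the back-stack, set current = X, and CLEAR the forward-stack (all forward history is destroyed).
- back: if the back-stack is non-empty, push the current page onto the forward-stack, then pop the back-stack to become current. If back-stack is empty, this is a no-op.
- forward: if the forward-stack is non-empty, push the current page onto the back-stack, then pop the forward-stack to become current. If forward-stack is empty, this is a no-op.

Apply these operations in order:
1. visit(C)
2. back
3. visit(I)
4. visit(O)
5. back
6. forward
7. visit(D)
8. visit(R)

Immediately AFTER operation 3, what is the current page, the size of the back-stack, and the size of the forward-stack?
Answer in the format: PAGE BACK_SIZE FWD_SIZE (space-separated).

After 1 (visit(C)): cur=C back=1 fwd=0
After 2 (back): cur=HOME back=0 fwd=1
After 3 (visit(I)): cur=I back=1 fwd=0

I 1 0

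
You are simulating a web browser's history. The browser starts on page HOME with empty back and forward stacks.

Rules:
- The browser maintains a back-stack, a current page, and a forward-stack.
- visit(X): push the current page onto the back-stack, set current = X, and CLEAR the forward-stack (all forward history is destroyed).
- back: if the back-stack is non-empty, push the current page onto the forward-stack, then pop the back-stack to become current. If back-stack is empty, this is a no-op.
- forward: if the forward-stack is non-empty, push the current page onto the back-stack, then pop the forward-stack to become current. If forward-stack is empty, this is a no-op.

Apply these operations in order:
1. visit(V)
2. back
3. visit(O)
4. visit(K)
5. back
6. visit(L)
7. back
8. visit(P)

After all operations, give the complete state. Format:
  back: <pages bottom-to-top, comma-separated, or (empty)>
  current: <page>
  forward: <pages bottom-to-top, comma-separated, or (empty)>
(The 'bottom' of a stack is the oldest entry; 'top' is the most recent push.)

After 1 (visit(V)): cur=V back=1 fwd=0
After 2 (back): cur=HOME back=0 fwd=1
After 3 (visit(O)): cur=O back=1 fwd=0
After 4 (visit(K)): cur=K back=2 fwd=0
After 5 (back): cur=O back=1 fwd=1
After 6 (visit(L)): cur=L back=2 fwd=0
After 7 (back): cur=O back=1 fwd=1
After 8 (visit(P)): cur=P back=2 fwd=0

Answer: back: HOME,O
current: P
forward: (empty)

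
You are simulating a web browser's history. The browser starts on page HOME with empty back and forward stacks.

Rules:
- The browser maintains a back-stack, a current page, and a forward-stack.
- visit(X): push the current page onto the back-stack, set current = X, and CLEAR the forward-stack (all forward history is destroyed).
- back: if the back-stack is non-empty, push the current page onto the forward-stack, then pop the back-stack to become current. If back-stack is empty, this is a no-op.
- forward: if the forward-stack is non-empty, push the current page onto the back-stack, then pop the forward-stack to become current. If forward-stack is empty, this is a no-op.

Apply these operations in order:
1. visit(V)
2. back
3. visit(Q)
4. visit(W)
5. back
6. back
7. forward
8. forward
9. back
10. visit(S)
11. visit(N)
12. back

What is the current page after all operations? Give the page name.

Answer: S

Derivation:
After 1 (visit(V)): cur=V back=1 fwd=0
After 2 (back): cur=HOME back=0 fwd=1
After 3 (visit(Q)): cur=Q back=1 fwd=0
After 4 (visit(W)): cur=W back=2 fwd=0
After 5 (back): cur=Q back=1 fwd=1
After 6 (back): cur=HOME back=0 fwd=2
After 7 (forward): cur=Q back=1 fwd=1
After 8 (forward): cur=W back=2 fwd=0
After 9 (back): cur=Q back=1 fwd=1
After 10 (visit(S)): cur=S back=2 fwd=0
After 11 (visit(N)): cur=N back=3 fwd=0
After 12 (back): cur=S back=2 fwd=1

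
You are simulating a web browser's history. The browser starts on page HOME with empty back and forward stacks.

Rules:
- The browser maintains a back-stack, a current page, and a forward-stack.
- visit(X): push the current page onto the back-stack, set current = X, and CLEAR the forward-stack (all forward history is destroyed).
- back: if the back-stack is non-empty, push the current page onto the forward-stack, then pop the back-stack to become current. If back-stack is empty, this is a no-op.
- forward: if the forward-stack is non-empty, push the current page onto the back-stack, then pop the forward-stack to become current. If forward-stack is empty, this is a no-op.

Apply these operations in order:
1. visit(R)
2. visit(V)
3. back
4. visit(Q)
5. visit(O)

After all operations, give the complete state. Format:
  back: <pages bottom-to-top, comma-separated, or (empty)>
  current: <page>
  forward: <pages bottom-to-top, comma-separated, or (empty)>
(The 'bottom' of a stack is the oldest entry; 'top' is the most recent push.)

Answer: back: HOME,R,Q
current: O
forward: (empty)

Derivation:
After 1 (visit(R)): cur=R back=1 fwd=0
After 2 (visit(V)): cur=V back=2 fwd=0
After 3 (back): cur=R back=1 fwd=1
After 4 (visit(Q)): cur=Q back=2 fwd=0
After 5 (visit(O)): cur=O back=3 fwd=0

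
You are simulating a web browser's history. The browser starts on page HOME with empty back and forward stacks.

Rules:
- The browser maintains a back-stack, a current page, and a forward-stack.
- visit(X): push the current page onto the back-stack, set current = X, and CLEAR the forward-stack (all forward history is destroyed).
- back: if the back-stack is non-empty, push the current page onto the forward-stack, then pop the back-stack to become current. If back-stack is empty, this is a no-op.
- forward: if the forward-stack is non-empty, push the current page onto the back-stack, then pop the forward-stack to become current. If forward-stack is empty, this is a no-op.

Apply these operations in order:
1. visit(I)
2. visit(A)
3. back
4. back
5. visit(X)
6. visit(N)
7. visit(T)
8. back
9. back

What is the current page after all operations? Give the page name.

Answer: X

Derivation:
After 1 (visit(I)): cur=I back=1 fwd=0
After 2 (visit(A)): cur=A back=2 fwd=0
After 3 (back): cur=I back=1 fwd=1
After 4 (back): cur=HOME back=0 fwd=2
After 5 (visit(X)): cur=X back=1 fwd=0
After 6 (visit(N)): cur=N back=2 fwd=0
After 7 (visit(T)): cur=T back=3 fwd=0
After 8 (back): cur=N back=2 fwd=1
After 9 (back): cur=X back=1 fwd=2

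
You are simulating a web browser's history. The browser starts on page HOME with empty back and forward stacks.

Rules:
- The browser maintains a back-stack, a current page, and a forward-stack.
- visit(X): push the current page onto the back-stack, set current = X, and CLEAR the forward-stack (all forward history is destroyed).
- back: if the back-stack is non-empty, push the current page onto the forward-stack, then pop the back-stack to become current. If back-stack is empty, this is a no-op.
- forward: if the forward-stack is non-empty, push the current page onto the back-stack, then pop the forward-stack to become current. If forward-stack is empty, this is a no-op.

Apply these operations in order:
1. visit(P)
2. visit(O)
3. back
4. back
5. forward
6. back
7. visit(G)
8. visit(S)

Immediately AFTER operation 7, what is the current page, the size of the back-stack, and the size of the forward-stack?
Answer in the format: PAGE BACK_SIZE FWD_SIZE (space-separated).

After 1 (visit(P)): cur=P back=1 fwd=0
After 2 (visit(O)): cur=O back=2 fwd=0
After 3 (back): cur=P back=1 fwd=1
After 4 (back): cur=HOME back=0 fwd=2
After 5 (forward): cur=P back=1 fwd=1
After 6 (back): cur=HOME back=0 fwd=2
After 7 (visit(G)): cur=G back=1 fwd=0

G 1 0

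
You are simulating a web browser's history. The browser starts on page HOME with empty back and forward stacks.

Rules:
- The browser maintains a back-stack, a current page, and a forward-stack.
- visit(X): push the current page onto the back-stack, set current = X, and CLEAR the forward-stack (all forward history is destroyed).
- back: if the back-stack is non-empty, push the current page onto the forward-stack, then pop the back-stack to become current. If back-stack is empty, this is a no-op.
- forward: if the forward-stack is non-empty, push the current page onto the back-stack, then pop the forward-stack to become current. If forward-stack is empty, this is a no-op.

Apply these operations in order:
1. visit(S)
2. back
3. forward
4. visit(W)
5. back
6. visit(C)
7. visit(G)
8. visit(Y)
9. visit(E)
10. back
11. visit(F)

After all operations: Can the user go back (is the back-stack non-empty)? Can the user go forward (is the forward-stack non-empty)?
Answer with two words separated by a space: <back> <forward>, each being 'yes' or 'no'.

After 1 (visit(S)): cur=S back=1 fwd=0
After 2 (back): cur=HOME back=0 fwd=1
After 3 (forward): cur=S back=1 fwd=0
After 4 (visit(W)): cur=W back=2 fwd=0
After 5 (back): cur=S back=1 fwd=1
After 6 (visit(C)): cur=C back=2 fwd=0
After 7 (visit(G)): cur=G back=3 fwd=0
After 8 (visit(Y)): cur=Y back=4 fwd=0
After 9 (visit(E)): cur=E back=5 fwd=0
After 10 (back): cur=Y back=4 fwd=1
After 11 (visit(F)): cur=F back=5 fwd=0

Answer: yes no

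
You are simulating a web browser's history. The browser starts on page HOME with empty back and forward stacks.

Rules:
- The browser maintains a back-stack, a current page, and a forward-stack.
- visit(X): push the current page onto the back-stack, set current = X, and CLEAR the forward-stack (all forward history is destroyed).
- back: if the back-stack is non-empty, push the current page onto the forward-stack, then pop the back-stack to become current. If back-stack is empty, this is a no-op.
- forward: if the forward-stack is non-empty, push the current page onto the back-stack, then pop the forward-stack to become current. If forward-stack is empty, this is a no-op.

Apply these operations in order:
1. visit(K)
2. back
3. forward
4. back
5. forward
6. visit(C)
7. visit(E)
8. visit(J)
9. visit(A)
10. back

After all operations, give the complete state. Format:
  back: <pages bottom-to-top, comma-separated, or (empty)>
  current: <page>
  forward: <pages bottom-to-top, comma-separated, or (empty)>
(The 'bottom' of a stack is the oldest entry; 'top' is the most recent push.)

After 1 (visit(K)): cur=K back=1 fwd=0
After 2 (back): cur=HOME back=0 fwd=1
After 3 (forward): cur=K back=1 fwd=0
After 4 (back): cur=HOME back=0 fwd=1
After 5 (forward): cur=K back=1 fwd=0
After 6 (visit(C)): cur=C back=2 fwd=0
After 7 (visit(E)): cur=E back=3 fwd=0
After 8 (visit(J)): cur=J back=4 fwd=0
After 9 (visit(A)): cur=A back=5 fwd=0
After 10 (back): cur=J back=4 fwd=1

Answer: back: HOME,K,C,E
current: J
forward: A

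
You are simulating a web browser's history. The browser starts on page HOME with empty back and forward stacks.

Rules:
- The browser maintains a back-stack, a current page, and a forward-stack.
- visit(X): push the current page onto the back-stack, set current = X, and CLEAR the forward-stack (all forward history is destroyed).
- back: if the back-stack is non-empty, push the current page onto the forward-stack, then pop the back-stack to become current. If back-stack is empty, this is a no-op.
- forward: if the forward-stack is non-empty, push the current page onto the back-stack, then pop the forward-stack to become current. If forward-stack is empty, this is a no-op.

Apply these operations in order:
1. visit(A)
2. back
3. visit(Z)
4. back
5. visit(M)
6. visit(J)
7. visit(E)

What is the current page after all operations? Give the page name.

After 1 (visit(A)): cur=A back=1 fwd=0
After 2 (back): cur=HOME back=0 fwd=1
After 3 (visit(Z)): cur=Z back=1 fwd=0
After 4 (back): cur=HOME back=0 fwd=1
After 5 (visit(M)): cur=M back=1 fwd=0
After 6 (visit(J)): cur=J back=2 fwd=0
After 7 (visit(E)): cur=E back=3 fwd=0

Answer: E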